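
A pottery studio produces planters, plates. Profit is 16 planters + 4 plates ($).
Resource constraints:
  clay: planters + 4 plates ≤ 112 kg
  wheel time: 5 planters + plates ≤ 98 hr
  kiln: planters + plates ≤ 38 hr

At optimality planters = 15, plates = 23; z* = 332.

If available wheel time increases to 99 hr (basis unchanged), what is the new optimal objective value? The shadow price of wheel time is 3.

335

Δb = 1, so new z* = 332 + (3)·(1) = 332 + 3 = 335.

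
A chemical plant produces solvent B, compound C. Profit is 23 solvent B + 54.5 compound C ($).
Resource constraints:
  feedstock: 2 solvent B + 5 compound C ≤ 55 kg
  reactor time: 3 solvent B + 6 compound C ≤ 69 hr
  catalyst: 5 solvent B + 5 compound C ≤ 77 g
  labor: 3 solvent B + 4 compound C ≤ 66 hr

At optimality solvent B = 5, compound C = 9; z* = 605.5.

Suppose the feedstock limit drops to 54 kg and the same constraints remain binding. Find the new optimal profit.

597

Binding: feedstock and reactor time. Non-binding: catalyst (7 unused), labor (15 unused).
Slack constraints have shadow price 0 (complementary slackness).
Dual feasibility on the basic columns requires 2·y_feedstock + 3·y_reactor time = 23, 5·y_feedstock + 6·y_reactor time = 54.5.
→ y_feedstock = 8.5 and y_reactor time = 2.
Δz = y_feedstock·Δb = 8.5 × (-1) = -8.5, so new z* = 605.5 − 8.5 = 597.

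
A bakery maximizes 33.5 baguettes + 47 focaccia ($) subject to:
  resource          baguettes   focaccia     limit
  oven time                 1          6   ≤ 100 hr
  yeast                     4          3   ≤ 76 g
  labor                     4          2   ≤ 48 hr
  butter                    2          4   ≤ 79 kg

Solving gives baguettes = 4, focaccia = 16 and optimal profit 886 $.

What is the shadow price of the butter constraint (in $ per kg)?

0

At the optimum: oven time uses 100 of 100 (binding); yeast uses 64 of 76 (slack = 12); labor uses 48 of 48 (binding); butter uses 72 of 79 (slack = 7).
Slack constraints have shadow price 0 (complementary slackness).
From A_Bᵀ y = c: 1·y_oven time + 4·y_labor = 33.5; 6·y_oven time + 2·y_labor = 47.
Solving: y_oven time = 5.5, y_labor = 7.
Shadow price of butter = 0.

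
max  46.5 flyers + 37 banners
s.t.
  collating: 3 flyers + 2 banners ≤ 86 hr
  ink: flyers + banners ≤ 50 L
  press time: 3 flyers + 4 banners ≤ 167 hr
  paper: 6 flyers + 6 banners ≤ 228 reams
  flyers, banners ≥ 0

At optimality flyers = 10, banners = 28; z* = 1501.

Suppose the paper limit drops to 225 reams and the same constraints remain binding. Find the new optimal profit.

Check each constraint at x*: collating 86/86 (tight); ink 38/50 (slack 12); press time 142/167 (slack 25); paper 228/228 (tight).
By complementary slackness, y = 0 for the non-binding constraints.
From A_Bᵀ y = c: 3·y_collating + 6·y_paper = 46.5; 2·y_collating + 6·y_paper = 37.
→ y_collating = 9.5 and y_paper = 3.
Δz = y_paper·Δb = 3 × (-3) = -9, so new z* = 1501 − 9 = 1492.

1492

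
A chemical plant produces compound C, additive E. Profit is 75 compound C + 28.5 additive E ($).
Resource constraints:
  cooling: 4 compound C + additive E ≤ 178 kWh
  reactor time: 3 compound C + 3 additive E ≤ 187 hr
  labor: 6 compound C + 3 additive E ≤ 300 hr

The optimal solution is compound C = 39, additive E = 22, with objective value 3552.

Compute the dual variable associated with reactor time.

Check each constraint at x*: cooling 178/178 (tight); reactor time 183/187 (slack 4); labor 300/300 (tight).
Slack constraints have shadow price 0 (complementary slackness).
From A_Bᵀ y = c: 4·y_cooling + 6·y_labor = 75; 1·y_cooling + 3·y_labor = 28.5.
→ y_cooling = 9 and y_labor = 6.5.
Shadow price of reactor time = 0.

0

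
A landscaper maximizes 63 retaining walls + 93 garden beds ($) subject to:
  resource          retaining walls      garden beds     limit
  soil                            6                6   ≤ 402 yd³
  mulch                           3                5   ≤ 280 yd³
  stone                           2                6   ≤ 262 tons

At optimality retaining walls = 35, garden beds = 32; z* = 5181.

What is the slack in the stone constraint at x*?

0

stone used = 2·35 + 6·32 = 262; slack = 262 − 262 = 0.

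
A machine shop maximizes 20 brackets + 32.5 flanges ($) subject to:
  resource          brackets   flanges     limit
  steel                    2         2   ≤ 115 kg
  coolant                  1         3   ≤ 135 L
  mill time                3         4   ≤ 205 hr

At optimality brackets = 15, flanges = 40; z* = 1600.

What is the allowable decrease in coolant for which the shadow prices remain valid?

12.5

Binding constraints: coolant, mill time. The basis is B = [[1,3],[3,4]] with det -5.
Per unit decrease in coolant, x* moves by d = (0.8, -0.6).
The basis stays optimal until steel becomes binding; allowable decrease = 12.5 L.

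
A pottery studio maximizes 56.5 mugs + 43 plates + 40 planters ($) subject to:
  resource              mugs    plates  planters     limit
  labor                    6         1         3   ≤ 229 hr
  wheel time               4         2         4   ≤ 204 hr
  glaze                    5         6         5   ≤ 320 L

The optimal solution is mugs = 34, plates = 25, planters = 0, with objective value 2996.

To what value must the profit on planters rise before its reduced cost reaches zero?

Binding: labor and glaze. Non-binding: wheel time (18 unused).
Since wheel time is not tight, its dual is 0.
Dual feasibility on the basic columns requires 6·y_labor + 5·y_glaze = 56.5, 1·y_labor + 6·y_glaze = 43.
This yields shadow prices y_labor = 4, y_glaze = 6.5.
planters enters the basis when its profit ≥ yᵀa₃ = 4·3 + 6.5·5 = 44.5.

44.5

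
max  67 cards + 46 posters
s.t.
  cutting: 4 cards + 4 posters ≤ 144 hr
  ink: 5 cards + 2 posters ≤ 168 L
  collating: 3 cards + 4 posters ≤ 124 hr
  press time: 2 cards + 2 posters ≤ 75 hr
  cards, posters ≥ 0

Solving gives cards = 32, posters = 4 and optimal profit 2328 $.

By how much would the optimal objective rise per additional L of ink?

7

Binding: cutting and ink. Non-binding: collating (12 unused), press time (3 unused).
By complementary slackness, y = 0 for the non-binding constraints.
Dual feasibility on the basic columns requires 4·y_cutting + 5·y_ink = 67, 4·y_cutting + 2·y_ink = 46.
This yields shadow prices y_cutting = 8, y_ink = 7.
Shadow price of ink = 7.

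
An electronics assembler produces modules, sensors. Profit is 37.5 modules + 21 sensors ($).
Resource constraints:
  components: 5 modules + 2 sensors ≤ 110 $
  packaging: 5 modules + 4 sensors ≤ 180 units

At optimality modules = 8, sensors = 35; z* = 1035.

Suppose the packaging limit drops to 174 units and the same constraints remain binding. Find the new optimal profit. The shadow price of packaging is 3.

1017

Δb = -6, so new z* = 1035 + (3)·(-6) = 1035 − 18 = 1017.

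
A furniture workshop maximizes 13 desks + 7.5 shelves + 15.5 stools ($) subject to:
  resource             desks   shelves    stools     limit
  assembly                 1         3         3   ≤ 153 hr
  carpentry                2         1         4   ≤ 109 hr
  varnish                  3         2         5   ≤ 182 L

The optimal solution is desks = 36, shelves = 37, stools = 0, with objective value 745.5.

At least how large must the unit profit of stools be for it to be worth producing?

24

Check each constraint at x*: assembly 147/153 (slack 6); carpentry 109/109 (tight); varnish 182/182 (tight).
Since assembly is not tight, its dual is 0.
The binding rows give the dual system: 2·y_carpentry + 3·y_varnish = 13 and 1·y_carpentry + 2·y_varnish = 7.5.
Solving: y_carpentry = 3.5, y_varnish = 2.
stools enters the basis when its profit ≥ yᵀa₃ = 3.5·4 + 2·5 = 24.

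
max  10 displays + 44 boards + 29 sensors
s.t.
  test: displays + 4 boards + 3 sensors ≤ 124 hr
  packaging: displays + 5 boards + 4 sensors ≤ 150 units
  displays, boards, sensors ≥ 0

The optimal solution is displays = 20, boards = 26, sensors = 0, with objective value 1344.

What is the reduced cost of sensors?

-5

At the optimum: test uses 124 of 124 (binding); packaging uses 150 of 150 (binding).
From A_Bᵀ y = c: 1·y_test + 1·y_packaging = 10; 4·y_test + 5·y_packaging = 44.
Solving: y_test = 6, y_packaging = 4.
Reduced cost of sensors: c₃ − yᵀa₃ = 29 − (6·3 + 4·4) = 29 − 34 = -5.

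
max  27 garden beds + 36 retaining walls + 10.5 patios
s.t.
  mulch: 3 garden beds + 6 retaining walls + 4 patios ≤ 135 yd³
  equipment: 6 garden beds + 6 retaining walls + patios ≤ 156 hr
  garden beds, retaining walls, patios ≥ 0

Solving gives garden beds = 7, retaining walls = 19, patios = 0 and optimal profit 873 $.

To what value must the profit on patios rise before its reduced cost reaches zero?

Both mulch and equipment are binding at x*.
From A_Bᵀ y = c: 3·y_mulch + 6·y_equipment = 27; 6·y_mulch + 6·y_equipment = 36.
→ y_mulch = 3 and y_equipment = 3.
patios enters the basis when its profit ≥ yᵀa₃ = 3·4 + 3·1 = 15.

15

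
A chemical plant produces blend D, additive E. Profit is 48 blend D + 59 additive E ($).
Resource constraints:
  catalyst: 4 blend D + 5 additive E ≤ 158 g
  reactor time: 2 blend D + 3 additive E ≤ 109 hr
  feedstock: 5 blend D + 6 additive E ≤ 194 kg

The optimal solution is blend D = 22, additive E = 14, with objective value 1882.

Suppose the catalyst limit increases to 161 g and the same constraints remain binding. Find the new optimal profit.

At the optimum: catalyst uses 158 of 158 (binding); reactor time uses 86 of 109 (slack = 23); feedstock uses 194 of 194 (binding).
Since reactor time is not tight, its dual is 0.
Dual feasibility on the basic columns requires 4·y_catalyst + 5·y_feedstock = 48, 5·y_catalyst + 6·y_feedstock = 59.
This yields shadow prices y_catalyst = 7, y_feedstock = 4.
Δz = y_catalyst·Δb = 7 × (3) = 21, so new z* = 1882 + 21 = 1903.

1903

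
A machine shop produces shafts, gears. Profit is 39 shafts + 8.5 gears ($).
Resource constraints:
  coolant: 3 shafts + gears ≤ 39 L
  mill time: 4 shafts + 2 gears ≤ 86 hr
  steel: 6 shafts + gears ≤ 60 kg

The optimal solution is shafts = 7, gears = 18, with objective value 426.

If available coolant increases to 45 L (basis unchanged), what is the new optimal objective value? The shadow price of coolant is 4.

Δb = 6, so new z* = 426 + (4)·(6) = 426 + 24 = 450.

450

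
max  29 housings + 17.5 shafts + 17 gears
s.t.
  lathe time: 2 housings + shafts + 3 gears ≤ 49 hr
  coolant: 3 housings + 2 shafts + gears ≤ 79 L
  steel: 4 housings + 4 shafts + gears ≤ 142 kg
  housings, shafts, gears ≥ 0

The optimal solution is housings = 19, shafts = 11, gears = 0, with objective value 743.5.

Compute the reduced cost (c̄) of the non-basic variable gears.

Binding: lathe time and coolant. Non-binding: steel (22 unused).
By complementary slackness, y = 0 for the non-binding constraint.
From A_Bᵀ y = c: 2·y_lathe time + 3·y_coolant = 29; 1·y_lathe time + 2·y_coolant = 17.5.
→ y_lathe time = 5.5 and y_coolant = 6.
Reduced cost of gears: c₃ − yᵀa₃ = 17 − (5.5·3 + 6·1) = 17 − 22.5 = -5.5.

-5.5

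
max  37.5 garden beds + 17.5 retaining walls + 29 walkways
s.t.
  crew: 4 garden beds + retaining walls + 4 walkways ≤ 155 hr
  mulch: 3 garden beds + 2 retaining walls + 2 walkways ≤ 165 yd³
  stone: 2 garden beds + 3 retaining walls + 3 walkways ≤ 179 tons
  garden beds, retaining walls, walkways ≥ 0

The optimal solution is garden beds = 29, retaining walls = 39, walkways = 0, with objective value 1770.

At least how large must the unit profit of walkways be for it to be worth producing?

At the optimum: crew uses 155 of 155 (binding); mulch uses 165 of 165 (binding); stone uses 175 of 179 (slack = 4).
Since stone is not tight, its dual is 0.
The binding rows give the dual system: 4·y_crew + 3·y_mulch = 37.5 and 1·y_crew + 2·y_mulch = 17.5.
→ y_crew = 4.5 and y_mulch = 6.5.
walkways enters the basis when its profit ≥ yᵀa₃ = 4.5·4 + 6.5·2 = 31.

31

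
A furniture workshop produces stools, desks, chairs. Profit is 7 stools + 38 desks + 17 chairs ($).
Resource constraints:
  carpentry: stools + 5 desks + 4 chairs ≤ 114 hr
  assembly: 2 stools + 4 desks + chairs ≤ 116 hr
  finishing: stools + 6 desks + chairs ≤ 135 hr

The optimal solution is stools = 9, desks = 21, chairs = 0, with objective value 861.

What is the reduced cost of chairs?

Check each constraint at x*: carpentry 114/114 (tight); assembly 102/116 (slack 14); finishing 135/135 (tight).
Since assembly is not tight, its dual is 0.
From A_Bᵀ y = c: 1·y_carpentry + 1·y_finishing = 7; 5·y_carpentry + 6·y_finishing = 38.
→ y_carpentry = 4 and y_finishing = 3.
Reduced cost of chairs: c₃ − yᵀa₃ = 17 − (4·4 + 3·1) = 17 − 19 = -2.

-2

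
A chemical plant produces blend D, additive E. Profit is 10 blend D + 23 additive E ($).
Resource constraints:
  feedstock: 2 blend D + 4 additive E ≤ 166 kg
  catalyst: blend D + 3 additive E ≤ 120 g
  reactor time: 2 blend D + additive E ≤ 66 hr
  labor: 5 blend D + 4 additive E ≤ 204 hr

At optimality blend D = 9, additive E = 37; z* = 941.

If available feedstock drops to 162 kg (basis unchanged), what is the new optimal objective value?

At the optimum: feedstock uses 166 of 166 (binding); catalyst uses 120 of 120 (binding); reactor time uses 55 of 66 (slack = 11); labor uses 193 of 204 (slack = 11).
Slack constraints have shadow price 0 (complementary slackness).
The binding rows give the dual system: 2·y_feedstock + 1·y_catalyst = 10 and 4·y_feedstock + 3·y_catalyst = 23.
Solving: y_feedstock = 3.5, y_catalyst = 3.
Δz = y_feedstock·Δb = 3.5 × (-4) = -14, so new z* = 941 − 14 = 927.

927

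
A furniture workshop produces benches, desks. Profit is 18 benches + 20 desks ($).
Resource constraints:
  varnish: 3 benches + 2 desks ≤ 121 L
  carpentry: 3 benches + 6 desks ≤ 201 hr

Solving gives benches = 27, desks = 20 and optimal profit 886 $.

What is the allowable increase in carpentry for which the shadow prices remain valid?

162

Binding constraints: varnish, carpentry. The basis is B = [[3,2],[3,6]] with det 12.
Per unit increase in carpentry, x* moves by d = (-0.1667, 0.25).
The basis stays optimal until benches reaches 0; allowable increase = 162 hr.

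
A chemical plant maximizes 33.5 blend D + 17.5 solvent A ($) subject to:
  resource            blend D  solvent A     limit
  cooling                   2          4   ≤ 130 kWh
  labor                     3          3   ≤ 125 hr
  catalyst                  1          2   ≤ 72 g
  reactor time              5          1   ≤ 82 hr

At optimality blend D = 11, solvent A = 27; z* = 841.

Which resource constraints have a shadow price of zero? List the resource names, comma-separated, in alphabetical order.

catalyst, labor

cooling: 130/130 (binding)
labor: 114/125 (slack 11)
catalyst: 65/72 (slack 7)
reactor time: 82/82 (binding)
By complementary slackness, a constraint with positive slack has shadow price 0 → catalyst, labor.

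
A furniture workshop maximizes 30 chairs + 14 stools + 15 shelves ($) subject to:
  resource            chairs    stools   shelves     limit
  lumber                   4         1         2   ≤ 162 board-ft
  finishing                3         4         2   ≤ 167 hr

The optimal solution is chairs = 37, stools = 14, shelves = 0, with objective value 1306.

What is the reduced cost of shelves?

At the optimum: lumber uses 162 of 162 (binding); finishing uses 167 of 167 (binding).
From A_Bᵀ y = c: 4·y_lumber + 3·y_finishing = 30; 1·y_lumber + 4·y_finishing = 14.
This yields shadow prices y_lumber = 6, y_finishing = 2.
Reduced cost of shelves: c₃ − yᵀa₃ = 15 − (6·2 + 2·2) = 15 − 16 = -1.

-1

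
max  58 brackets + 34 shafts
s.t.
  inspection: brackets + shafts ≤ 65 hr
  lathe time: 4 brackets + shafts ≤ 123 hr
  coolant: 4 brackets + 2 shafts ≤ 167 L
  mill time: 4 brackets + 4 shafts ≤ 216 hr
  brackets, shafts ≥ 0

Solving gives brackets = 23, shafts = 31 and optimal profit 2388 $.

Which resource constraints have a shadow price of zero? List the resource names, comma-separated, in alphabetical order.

coolant, inspection

inspection: 54/65 (slack 11)
lathe time: 123/123 (binding)
coolant: 154/167 (slack 13)
mill time: 216/216 (binding)
By complementary slackness, a constraint with positive slack has shadow price 0 → coolant, inspection.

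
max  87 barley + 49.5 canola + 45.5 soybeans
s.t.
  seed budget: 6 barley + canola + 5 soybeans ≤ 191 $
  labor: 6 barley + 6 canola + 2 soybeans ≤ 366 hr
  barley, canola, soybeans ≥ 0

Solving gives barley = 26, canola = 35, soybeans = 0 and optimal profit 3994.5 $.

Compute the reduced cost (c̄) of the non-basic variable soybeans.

-6

At the optimum: seed budget uses 191 of 191 (binding); labor uses 366 of 366 (binding).
From A_Bᵀ y = c: 6·y_seed budget + 6·y_labor = 87; 1·y_seed budget + 6·y_labor = 49.5.
→ y_seed budget = 7.5 and y_labor = 7.
Reduced cost of soybeans: c₃ − yᵀa₃ = 45.5 − (7.5·5 + 7·2) = 45.5 − 51.5 = -6.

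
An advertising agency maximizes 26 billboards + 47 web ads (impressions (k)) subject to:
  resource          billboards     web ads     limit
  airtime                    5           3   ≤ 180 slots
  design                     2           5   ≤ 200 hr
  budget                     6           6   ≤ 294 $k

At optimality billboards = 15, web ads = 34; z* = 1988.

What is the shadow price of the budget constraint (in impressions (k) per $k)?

Binding: design and budget. Non-binding: airtime (3 unused).
By complementary slackness, y = 0 for the non-binding constraint.
Dual feasibility on the basic columns requires 2·y_design + 6·y_budget = 26, 5·y_design + 6·y_budget = 47.
→ y_design = 7 and y_budget = 2.
Shadow price of budget = 2.

2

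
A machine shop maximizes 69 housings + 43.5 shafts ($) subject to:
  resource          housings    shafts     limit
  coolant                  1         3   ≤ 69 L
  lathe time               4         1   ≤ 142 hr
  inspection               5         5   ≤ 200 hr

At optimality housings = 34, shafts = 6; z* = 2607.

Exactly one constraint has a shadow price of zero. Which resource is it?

coolant

coolant: 52/69 (slack 17)
lathe time: 142/142 (binding)
inspection: 200/200 (binding)
By complementary slackness, a constraint with positive slack has shadow price 0 → coolant.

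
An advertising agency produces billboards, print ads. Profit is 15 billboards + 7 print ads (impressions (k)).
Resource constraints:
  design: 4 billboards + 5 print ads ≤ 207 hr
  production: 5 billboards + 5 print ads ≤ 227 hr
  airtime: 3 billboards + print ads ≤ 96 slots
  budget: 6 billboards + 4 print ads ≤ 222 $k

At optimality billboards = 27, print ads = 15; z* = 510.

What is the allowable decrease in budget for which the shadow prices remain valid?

Binding constraints: airtime, budget. The basis is B = [[3,1],[6,4]] with det 6.
Per unit decrease in budget, x* moves by d = (0.1667, -0.5).
The basis stays optimal until print ads reaches 0; allowable decrease = 30 $k.

30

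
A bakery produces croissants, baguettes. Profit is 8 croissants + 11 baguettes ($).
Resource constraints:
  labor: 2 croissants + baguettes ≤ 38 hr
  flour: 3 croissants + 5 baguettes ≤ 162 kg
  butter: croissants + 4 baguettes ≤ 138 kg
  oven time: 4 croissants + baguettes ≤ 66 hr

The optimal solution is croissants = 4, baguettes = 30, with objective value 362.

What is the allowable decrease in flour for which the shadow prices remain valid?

Binding constraints: labor, flour. The basis is B = [[2,1],[3,5]] with det 7.
Per unit decrease in flour, x* moves by d = (0.1429, -0.2857).
The basis stays optimal until oven time becomes binding; allowable decrease = 70 kg.

70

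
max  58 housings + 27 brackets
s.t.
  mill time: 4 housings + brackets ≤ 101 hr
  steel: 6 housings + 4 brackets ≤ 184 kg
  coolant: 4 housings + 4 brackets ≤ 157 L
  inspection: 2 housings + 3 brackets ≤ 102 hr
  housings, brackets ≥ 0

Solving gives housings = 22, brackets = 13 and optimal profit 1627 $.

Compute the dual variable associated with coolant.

Binding: mill time and steel. Non-binding: coolant (17 unused), inspection (19 unused).
By complementary slackness, y = 0 for the non-binding constraints.
The binding rows give the dual system: 4·y_mill time + 6·y_steel = 58 and 1·y_mill time + 4·y_steel = 27.
Solving: y_mill time = 7, y_steel = 5.
Shadow price of coolant = 0.

0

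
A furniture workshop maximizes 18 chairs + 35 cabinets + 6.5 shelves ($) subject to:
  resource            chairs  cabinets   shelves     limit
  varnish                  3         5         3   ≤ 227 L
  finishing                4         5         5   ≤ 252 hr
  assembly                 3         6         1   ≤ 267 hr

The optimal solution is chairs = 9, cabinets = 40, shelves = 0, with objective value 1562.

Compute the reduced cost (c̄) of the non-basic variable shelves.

-1.5

Binding: varnish and assembly. Non-binding: finishing (16 unused).
Since finishing is not tight, its dual is 0.
The binding rows give the dual system: 3·y_varnish + 3·y_assembly = 18 and 5·y_varnish + 6·y_assembly = 35.
This yields shadow prices y_varnish = 1, y_assembly = 5.
Reduced cost of shelves: c₃ − yᵀa₃ = 6.5 − (1·3 + 5·1) = 6.5 − 8 = -1.5.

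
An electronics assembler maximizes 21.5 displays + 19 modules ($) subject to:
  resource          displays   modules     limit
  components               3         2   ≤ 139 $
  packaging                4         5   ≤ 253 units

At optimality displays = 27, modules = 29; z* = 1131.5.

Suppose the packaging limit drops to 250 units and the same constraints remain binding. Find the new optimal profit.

Both components and packaging are binding at x*.
The binding rows give the dual system: 3·y_components + 4·y_packaging = 21.5 and 2·y_components + 5·y_packaging = 19.
Solving: y_components = 4.5, y_packaging = 2.
Δz = y_packaging·Δb = 2 × (-3) = -6, so new z* = 1131.5 − 6 = 1125.5.

1125.5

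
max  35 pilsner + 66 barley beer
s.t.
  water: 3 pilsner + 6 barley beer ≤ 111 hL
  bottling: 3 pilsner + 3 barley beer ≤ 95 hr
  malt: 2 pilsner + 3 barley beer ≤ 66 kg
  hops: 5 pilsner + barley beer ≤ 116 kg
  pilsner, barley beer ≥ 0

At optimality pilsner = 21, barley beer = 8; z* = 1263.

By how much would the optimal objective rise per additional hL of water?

Check each constraint at x*: water 111/111 (tight); bottling 87/95 (slack 8); malt 66/66 (tight); hops 113/116 (slack 3).
Since bottling, hops are not tight, their duals are 0.
From A_Bᵀ y = c: 3·y_water + 2·y_malt = 35; 6·y_water + 3·y_malt = 66.
This yields shadow prices y_water = 9, y_malt = 4.
Shadow price of water = 9.

9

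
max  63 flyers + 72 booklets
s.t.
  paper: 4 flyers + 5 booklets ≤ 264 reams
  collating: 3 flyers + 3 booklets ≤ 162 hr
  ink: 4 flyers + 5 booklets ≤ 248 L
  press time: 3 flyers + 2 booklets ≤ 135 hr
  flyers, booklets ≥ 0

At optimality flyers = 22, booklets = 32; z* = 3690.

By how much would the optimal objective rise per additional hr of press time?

At the optimum: paper uses 248 of 264 (slack = 16); collating uses 162 of 162 (binding); ink uses 248 of 248 (binding); press time uses 130 of 135 (slack = 5).
Slack constraints have shadow price 0 (complementary slackness).
From A_Bᵀ y = c: 3·y_collating + 4·y_ink = 63; 3·y_collating + 5·y_ink = 72.
This yields shadow prices y_collating = 9, y_ink = 9.
Shadow price of press time = 0.

0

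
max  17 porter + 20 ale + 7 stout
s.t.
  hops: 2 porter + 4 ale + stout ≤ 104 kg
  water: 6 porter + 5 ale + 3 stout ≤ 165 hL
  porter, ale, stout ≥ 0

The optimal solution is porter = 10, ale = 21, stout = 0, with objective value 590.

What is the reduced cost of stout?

At the optimum: hops uses 104 of 104 (binding); water uses 165 of 165 (binding).
Dual feasibility on the basic columns requires 2·y_hops + 6·y_water = 17, 4·y_hops + 5·y_water = 20.
→ y_hops = 2.5 and y_water = 2.
Reduced cost of stout: c₃ − yᵀa₃ = 7 − (2.5·1 + 2·3) = 7 − 8.5 = -1.5.

-1.5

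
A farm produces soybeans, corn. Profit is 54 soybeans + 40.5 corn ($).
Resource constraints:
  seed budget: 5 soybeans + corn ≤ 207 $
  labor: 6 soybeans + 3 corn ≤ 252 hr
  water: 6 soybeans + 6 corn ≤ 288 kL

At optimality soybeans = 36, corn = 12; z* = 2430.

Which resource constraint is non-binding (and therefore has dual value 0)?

seed budget

seed budget: 192/207 (slack 15)
labor: 252/252 (binding)
water: 288/288 (binding)
By complementary slackness, a constraint with positive slack has shadow price 0 → seed budget.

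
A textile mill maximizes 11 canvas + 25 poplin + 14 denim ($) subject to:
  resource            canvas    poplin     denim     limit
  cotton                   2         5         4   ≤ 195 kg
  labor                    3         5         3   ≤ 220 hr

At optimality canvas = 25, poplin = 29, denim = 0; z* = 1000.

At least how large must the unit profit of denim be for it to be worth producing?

19

At the optimum: cotton uses 195 of 195 (binding); labor uses 220 of 220 (binding).
The binding rows give the dual system: 2·y_cotton + 3·y_labor = 11 and 5·y_cotton + 5·y_labor = 25.
This yields shadow prices y_cotton = 4, y_labor = 1.
denim enters the basis when its profit ≥ yᵀa₃ = 4·4 + 1·3 = 19.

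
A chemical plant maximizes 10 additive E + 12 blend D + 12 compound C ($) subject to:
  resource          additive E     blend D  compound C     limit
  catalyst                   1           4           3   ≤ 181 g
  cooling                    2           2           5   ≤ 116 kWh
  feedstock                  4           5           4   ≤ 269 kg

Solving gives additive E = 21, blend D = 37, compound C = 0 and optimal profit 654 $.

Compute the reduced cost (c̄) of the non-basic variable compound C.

-1

Binding: cooling and feedstock. Non-binding: catalyst (12 unused).
Since catalyst is not tight, its dual is 0.
Dual feasibility on the basic columns requires 2·y_cooling + 4·y_feedstock = 10, 2·y_cooling + 5·y_feedstock = 12.
→ y_cooling = 1 and y_feedstock = 2.
Reduced cost of compound C: c₃ − yᵀa₃ = 12 − (1·5 + 2·4) = 12 − 13 = -1.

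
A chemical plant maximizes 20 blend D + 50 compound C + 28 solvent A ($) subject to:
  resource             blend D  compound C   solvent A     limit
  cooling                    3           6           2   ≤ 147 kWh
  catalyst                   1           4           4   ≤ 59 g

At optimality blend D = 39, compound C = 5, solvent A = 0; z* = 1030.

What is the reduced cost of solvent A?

-2

Check each constraint at x*: cooling 147/147 (tight); catalyst 59/59 (tight).
Dual feasibility on the basic columns requires 3·y_cooling + 1·y_catalyst = 20, 6·y_cooling + 4·y_catalyst = 50.
This yields shadow prices y_cooling = 5, y_catalyst = 5.
Reduced cost of solvent A: c₃ − yᵀa₃ = 28 − (5·2 + 5·4) = 28 − 30 = -2.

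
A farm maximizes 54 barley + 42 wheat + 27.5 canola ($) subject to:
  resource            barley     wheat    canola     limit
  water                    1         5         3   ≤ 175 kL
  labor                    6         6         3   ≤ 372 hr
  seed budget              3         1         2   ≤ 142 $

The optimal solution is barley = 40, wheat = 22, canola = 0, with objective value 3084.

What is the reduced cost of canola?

At the optimum: water uses 150 of 175 (slack = 25); labor uses 372 of 372 (binding); seed budget uses 142 of 142 (binding).
Since water is not tight, its dual is 0.
From A_Bᵀ y = c: 6·y_labor + 3·y_seed budget = 54; 6·y_labor + 1·y_seed budget = 42.
→ y_labor = 6 and y_seed budget = 6.
Reduced cost of canola: c₃ − yᵀa₃ = 27.5 − (6·3 + 6·2) = 27.5 − 30 = -2.5.

-2.5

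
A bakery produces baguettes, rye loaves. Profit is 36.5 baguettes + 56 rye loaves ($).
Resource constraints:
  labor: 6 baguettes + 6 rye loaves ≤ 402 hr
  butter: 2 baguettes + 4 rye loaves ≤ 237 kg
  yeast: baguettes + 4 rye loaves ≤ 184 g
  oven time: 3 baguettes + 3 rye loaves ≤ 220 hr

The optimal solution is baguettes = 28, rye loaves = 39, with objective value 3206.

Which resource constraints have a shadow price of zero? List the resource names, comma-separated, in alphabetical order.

labor: 402/402 (binding)
butter: 212/237 (slack 25)
yeast: 184/184 (binding)
oven time: 201/220 (slack 19)
By complementary slackness, a constraint with positive slack has shadow price 0 → butter, oven time.

butter, oven time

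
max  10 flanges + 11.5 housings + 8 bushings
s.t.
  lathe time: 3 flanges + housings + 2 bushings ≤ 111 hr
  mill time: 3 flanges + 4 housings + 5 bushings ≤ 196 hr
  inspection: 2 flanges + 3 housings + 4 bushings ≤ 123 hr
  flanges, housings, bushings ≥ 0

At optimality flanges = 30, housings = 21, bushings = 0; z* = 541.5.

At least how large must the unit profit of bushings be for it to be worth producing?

16

At the optimum: lathe time uses 111 of 111 (binding); mill time uses 174 of 196 (slack = 22); inspection uses 123 of 123 (binding).
Since mill time is not tight, its dual is 0.
The binding rows give the dual system: 3·y_lathe time + 2·y_inspection = 10 and 1·y_lathe time + 3·y_inspection = 11.5.
This yields shadow prices y_lathe time = 1, y_inspection = 3.5.
bushings enters the basis when its profit ≥ yᵀa₃ = 1·2 + 3.5·4 = 16.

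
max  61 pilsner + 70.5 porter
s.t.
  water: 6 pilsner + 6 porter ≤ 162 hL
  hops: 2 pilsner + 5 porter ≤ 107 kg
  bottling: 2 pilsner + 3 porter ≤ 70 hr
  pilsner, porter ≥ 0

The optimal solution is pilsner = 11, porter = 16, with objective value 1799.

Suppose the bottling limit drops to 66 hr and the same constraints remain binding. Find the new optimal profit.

1761

Binding: water and bottling. Non-binding: hops (5 unused).
Slack constraints have shadow price 0 (complementary slackness).
From A_Bᵀ y = c: 6·y_water + 2·y_bottling = 61; 6·y_water + 3·y_bottling = 70.5.
Solving: y_water = 7, y_bottling = 9.5.
Δz = y_bottling·Δb = 9.5 × (-4) = -38, so new z* = 1799 − 38 = 1761.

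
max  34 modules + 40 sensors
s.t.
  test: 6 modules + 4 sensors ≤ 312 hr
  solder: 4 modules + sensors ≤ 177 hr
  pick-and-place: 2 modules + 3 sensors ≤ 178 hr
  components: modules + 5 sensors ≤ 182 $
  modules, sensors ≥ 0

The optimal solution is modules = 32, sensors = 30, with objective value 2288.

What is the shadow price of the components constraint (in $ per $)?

4

Check each constraint at x*: test 312/312 (tight); solder 158/177 (slack 19); pick-and-place 154/178 (slack 24); components 182/182 (tight).
Slack constraints have shadow price 0 (complementary slackness).
From A_Bᵀ y = c: 6·y_test + 1·y_components = 34; 4·y_test + 5·y_components = 40.
Solving: y_test = 5, y_components = 4.
Shadow price of components = 4.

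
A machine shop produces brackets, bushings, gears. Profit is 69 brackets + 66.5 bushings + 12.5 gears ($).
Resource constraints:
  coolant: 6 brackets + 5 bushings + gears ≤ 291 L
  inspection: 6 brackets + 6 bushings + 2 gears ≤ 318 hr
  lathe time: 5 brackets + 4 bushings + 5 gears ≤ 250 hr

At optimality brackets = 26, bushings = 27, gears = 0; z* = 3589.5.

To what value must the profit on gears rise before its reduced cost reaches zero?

20.5

At the optimum: coolant uses 291 of 291 (binding); inspection uses 318 of 318 (binding); lathe time uses 238 of 250 (slack = 12).
Since lathe time is not tight, its dual is 0.
The binding rows give the dual system: 6·y_coolant + 6·y_inspection = 69 and 5·y_coolant + 6·y_inspection = 66.5.
→ y_coolant = 2.5 and y_inspection = 9.
gears enters the basis when its profit ≥ yᵀa₃ = 2.5·1 + 9·2 = 20.5.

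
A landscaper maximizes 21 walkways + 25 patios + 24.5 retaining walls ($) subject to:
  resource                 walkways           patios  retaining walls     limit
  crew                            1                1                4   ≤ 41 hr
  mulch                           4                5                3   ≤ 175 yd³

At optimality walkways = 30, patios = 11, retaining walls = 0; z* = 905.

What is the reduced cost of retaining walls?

-7.5

Check each constraint at x*: crew 41/41 (tight); mulch 175/175 (tight).
From A_Bᵀ y = c: 1·y_crew + 4·y_mulch = 21; 1·y_crew + 5·y_mulch = 25.
→ y_crew = 5 and y_mulch = 4.
Reduced cost of retaining walls: c₃ − yᵀa₃ = 24.5 − (5·4 + 4·3) = 24.5 − 32 = -7.5.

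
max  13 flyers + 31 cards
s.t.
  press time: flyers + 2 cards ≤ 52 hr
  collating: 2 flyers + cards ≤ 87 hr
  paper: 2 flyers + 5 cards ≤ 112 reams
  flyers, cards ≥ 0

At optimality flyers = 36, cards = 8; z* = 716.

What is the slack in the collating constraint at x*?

collating used = 2·36 + 1·8 = 80; slack = 87 − 80 = 7.

7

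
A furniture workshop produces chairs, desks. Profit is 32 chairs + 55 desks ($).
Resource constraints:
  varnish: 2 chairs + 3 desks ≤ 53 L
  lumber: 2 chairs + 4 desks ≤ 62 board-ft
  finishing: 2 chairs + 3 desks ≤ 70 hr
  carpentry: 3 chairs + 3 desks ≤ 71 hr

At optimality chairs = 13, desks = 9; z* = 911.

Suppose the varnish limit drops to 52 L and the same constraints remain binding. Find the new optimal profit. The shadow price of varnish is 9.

902

Δb = -1, so new z* = 911 + (9)·(-1) = 911 − 9 = 902.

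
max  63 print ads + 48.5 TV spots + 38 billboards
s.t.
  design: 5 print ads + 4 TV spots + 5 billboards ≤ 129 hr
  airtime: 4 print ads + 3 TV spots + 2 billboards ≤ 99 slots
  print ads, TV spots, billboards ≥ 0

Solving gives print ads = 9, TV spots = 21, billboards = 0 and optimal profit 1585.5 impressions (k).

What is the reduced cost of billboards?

Check each constraint at x*: design 129/129 (tight); airtime 99/99 (tight).
From A_Bᵀ y = c: 5·y_design + 4·y_airtime = 63; 4·y_design + 3·y_airtime = 48.5.
This yields shadow prices y_design = 5, y_airtime = 9.5.
Reduced cost of billboards: c₃ − yᵀa₃ = 38 − (5·5 + 9.5·2) = 38 − 44 = -6.

-6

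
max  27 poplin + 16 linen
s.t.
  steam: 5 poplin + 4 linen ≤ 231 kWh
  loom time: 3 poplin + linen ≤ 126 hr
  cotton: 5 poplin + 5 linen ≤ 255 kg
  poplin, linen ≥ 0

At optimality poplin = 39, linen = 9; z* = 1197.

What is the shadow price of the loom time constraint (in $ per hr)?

Binding: steam and loom time. Non-binding: cotton (15 unused).
Slack constraints have shadow price 0 (complementary slackness).
From A_Bᵀ y = c: 5·y_steam + 3·y_loom time = 27; 4·y_steam + 1·y_loom time = 16.
→ y_steam = 3 and y_loom time = 4.
Shadow price of loom time = 4.

4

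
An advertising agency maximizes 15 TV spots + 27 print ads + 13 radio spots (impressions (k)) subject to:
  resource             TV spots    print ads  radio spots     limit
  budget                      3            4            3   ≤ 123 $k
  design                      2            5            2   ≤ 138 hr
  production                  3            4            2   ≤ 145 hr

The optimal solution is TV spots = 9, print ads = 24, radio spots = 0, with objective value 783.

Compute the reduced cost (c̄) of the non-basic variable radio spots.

-2

At the optimum: budget uses 123 of 123 (binding); design uses 138 of 138 (binding); production uses 123 of 145 (slack = 22).
Slack constraints have shadow price 0 (complementary slackness).
From A_Bᵀ y = c: 3·y_budget + 2·y_design = 15; 4·y_budget + 5·y_design = 27.
Solving: y_budget = 3, y_design = 3.
Reduced cost of radio spots: c₃ − yᵀa₃ = 13 − (3·3 + 3·2) = 13 − 15 = -2.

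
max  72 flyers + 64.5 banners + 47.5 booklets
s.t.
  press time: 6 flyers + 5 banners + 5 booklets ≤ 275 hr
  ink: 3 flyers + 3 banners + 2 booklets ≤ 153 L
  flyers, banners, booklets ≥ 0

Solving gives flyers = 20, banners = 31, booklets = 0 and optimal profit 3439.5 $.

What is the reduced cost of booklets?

-8

At the optimum: press time uses 275 of 275 (binding); ink uses 153 of 153 (binding).
Dual feasibility on the basic columns requires 6·y_press time + 3·y_ink = 72, 5·y_press time + 3·y_ink = 64.5.
This yields shadow prices y_press time = 7.5, y_ink = 9.
Reduced cost of booklets: c₃ − yᵀa₃ = 47.5 − (7.5·5 + 9·2) = 47.5 − 55.5 = -8.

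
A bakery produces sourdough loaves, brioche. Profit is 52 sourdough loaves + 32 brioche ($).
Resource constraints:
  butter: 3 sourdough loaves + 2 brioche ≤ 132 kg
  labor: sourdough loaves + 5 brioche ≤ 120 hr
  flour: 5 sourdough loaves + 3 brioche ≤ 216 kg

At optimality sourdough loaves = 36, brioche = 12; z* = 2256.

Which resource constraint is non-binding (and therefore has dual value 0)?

butter: 132/132 (binding)
labor: 96/120 (slack 24)
flour: 216/216 (binding)
By complementary slackness, a constraint with positive slack has shadow price 0 → labor.

labor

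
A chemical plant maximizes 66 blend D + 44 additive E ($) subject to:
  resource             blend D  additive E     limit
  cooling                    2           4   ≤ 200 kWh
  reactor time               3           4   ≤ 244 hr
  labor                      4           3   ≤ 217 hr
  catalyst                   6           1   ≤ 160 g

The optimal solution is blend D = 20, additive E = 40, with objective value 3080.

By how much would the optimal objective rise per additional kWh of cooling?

Binding: cooling and catalyst. Non-binding: reactor time (24 unused), labor (17 unused).
By complementary slackness, y = 0 for the non-binding constraints.
From A_Bᵀ y = c: 2·y_cooling + 6·y_catalyst = 66; 4·y_cooling + 1·y_catalyst = 44.
This yields shadow prices y_cooling = 9, y_catalyst = 8.
Shadow price of cooling = 9.

9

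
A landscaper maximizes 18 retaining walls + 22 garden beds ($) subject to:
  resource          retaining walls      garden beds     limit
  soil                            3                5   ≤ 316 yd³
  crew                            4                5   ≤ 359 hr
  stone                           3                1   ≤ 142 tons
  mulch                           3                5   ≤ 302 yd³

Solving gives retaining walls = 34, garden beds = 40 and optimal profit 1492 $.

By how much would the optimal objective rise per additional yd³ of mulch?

4

At the optimum: soil uses 302 of 316 (slack = 14); crew uses 336 of 359 (slack = 23); stone uses 142 of 142 (binding); mulch uses 302 of 302 (binding).
By complementary slackness, y = 0 for the non-binding constraints.
The binding rows give the dual system: 3·y_stone + 3·y_mulch = 18 and 1·y_stone + 5·y_mulch = 22.
Solving: y_stone = 2, y_mulch = 4.
Shadow price of mulch = 4.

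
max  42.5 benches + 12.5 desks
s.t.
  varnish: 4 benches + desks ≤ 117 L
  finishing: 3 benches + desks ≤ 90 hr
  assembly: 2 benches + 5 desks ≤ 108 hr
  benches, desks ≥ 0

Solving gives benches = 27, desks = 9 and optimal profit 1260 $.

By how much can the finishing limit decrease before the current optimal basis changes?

Binding constraints: varnish, finishing. The basis is B = [[4,1],[3,1]] with det 1.
Per unit decrease in finishing, x* moves by d = (1, -4).
The basis stays optimal until desks reaches 0; allowable decrease = 2.25 hr.

2.25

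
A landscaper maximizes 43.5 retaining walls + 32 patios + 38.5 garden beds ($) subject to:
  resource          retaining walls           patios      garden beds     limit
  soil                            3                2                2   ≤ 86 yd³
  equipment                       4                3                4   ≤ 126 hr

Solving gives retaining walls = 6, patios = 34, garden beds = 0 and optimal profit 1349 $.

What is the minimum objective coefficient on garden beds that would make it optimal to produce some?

At the optimum: soil uses 86 of 86 (binding); equipment uses 126 of 126 (binding).
From A_Bᵀ y = c: 3·y_soil + 4·y_equipment = 43.5; 2·y_soil + 3·y_equipment = 32.
Solving: y_soil = 2.5, y_equipment = 9.
garden beds enters the basis when its profit ≥ yᵀa₃ = 2.5·2 + 9·4 = 41.

41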